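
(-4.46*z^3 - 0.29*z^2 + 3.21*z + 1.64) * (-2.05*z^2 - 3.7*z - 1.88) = 9.143*z^5 + 17.0965*z^4 + 2.8773*z^3 - 14.6938*z^2 - 12.1028*z - 3.0832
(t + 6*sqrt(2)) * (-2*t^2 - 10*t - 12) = -2*t^3 - 12*sqrt(2)*t^2 - 10*t^2 - 60*sqrt(2)*t - 12*t - 72*sqrt(2)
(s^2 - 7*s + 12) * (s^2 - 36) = s^4 - 7*s^3 - 24*s^2 + 252*s - 432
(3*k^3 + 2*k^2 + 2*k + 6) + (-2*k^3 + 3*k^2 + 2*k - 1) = k^3 + 5*k^2 + 4*k + 5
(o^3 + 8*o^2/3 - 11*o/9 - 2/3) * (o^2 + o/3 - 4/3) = o^5 + 3*o^4 - 5*o^3/3 - 125*o^2/27 + 38*o/27 + 8/9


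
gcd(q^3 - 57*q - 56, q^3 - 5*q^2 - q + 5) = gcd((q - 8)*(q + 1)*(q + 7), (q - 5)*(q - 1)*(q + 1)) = q + 1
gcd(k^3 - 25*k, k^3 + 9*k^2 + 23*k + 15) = k + 5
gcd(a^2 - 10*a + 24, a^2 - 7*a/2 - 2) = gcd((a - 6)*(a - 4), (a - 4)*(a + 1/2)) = a - 4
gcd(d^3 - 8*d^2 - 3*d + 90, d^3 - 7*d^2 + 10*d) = d - 5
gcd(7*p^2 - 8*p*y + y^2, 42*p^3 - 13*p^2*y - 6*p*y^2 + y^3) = -7*p + y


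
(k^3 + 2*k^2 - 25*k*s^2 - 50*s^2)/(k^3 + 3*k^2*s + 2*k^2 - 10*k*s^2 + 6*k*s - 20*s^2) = (-k + 5*s)/(-k + 2*s)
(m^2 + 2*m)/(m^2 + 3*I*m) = (m + 2)/(m + 3*I)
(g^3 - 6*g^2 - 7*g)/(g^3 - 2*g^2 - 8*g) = (-g^2 + 6*g + 7)/(-g^2 + 2*g + 8)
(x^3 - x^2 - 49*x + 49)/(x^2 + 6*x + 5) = (x^3 - x^2 - 49*x + 49)/(x^2 + 6*x + 5)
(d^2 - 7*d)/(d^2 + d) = (d - 7)/(d + 1)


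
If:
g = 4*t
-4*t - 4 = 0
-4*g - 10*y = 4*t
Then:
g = -4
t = -1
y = 2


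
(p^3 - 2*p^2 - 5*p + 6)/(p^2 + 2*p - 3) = (p^2 - p - 6)/(p + 3)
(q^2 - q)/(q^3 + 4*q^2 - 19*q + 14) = q/(q^2 + 5*q - 14)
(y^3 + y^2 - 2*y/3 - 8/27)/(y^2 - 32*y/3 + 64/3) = (27*y^3 + 27*y^2 - 18*y - 8)/(9*(3*y^2 - 32*y + 64))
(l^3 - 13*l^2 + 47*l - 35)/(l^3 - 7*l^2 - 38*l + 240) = (l^2 - 8*l + 7)/(l^2 - 2*l - 48)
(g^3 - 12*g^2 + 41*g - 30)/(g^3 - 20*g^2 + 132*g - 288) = (g^2 - 6*g + 5)/(g^2 - 14*g + 48)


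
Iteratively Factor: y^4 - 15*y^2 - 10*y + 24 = (y - 1)*(y^3 + y^2 - 14*y - 24) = (y - 1)*(y + 2)*(y^2 - y - 12) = (y - 4)*(y - 1)*(y + 2)*(y + 3)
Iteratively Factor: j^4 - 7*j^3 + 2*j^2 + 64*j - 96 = (j - 4)*(j^3 - 3*j^2 - 10*j + 24) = (j - 4)*(j - 2)*(j^2 - j - 12) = (j - 4)*(j - 2)*(j + 3)*(j - 4)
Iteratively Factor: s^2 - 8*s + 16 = (s - 4)*(s - 4)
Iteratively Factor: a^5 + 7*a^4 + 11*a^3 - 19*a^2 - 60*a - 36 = (a + 3)*(a^4 + 4*a^3 - a^2 - 16*a - 12) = (a - 2)*(a + 3)*(a^3 + 6*a^2 + 11*a + 6) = (a - 2)*(a + 3)^2*(a^2 + 3*a + 2) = (a - 2)*(a + 1)*(a + 3)^2*(a + 2)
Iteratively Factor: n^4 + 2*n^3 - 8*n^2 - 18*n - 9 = (n - 3)*(n^3 + 5*n^2 + 7*n + 3) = (n - 3)*(n + 1)*(n^2 + 4*n + 3) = (n - 3)*(n + 1)^2*(n + 3)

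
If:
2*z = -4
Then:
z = -2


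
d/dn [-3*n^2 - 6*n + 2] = -6*n - 6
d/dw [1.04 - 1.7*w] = -1.70000000000000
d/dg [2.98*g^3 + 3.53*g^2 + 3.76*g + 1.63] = 8.94*g^2 + 7.06*g + 3.76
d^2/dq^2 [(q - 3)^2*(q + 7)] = 6*q + 2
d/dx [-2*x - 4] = -2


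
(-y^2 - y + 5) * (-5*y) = 5*y^3 + 5*y^2 - 25*y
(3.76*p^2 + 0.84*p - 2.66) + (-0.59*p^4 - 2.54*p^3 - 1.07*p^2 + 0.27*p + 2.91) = -0.59*p^4 - 2.54*p^3 + 2.69*p^2 + 1.11*p + 0.25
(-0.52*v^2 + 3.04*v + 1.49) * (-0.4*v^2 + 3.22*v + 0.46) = 0.208*v^4 - 2.8904*v^3 + 8.9536*v^2 + 6.1962*v + 0.6854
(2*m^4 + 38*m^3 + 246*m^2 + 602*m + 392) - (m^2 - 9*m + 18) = 2*m^4 + 38*m^3 + 245*m^2 + 611*m + 374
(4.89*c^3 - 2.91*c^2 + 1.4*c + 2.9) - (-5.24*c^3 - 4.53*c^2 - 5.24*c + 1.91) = 10.13*c^3 + 1.62*c^2 + 6.64*c + 0.99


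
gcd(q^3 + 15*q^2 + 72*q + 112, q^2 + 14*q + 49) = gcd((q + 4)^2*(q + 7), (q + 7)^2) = q + 7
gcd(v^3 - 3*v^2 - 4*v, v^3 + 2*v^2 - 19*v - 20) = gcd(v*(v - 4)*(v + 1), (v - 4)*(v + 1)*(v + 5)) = v^2 - 3*v - 4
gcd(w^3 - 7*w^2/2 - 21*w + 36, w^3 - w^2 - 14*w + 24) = w + 4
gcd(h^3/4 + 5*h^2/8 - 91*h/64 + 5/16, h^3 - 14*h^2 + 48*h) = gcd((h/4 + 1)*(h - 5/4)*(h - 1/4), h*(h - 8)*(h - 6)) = 1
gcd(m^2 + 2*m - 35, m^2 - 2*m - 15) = m - 5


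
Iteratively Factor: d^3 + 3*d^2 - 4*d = (d + 4)*(d^2 - d) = (d - 1)*(d + 4)*(d)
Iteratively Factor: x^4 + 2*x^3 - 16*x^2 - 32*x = (x + 2)*(x^3 - 16*x) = (x - 4)*(x + 2)*(x^2 + 4*x) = x*(x - 4)*(x + 2)*(x + 4)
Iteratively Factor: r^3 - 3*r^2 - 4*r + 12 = (r - 2)*(r^2 - r - 6) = (r - 2)*(r + 2)*(r - 3)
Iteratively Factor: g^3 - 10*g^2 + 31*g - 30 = (g - 2)*(g^2 - 8*g + 15) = (g - 5)*(g - 2)*(g - 3)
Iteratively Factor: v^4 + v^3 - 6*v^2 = (v)*(v^3 + v^2 - 6*v) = v^2*(v^2 + v - 6) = v^2*(v - 2)*(v + 3)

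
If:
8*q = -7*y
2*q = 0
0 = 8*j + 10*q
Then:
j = 0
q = 0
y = 0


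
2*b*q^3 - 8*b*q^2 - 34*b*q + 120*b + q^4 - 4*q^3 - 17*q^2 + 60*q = (2*b + q)*(q - 5)*(q - 3)*(q + 4)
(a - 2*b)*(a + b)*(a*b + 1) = a^3*b - a^2*b^2 + a^2 - 2*a*b^3 - a*b - 2*b^2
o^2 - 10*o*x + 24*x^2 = (o - 6*x)*(o - 4*x)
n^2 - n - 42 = (n - 7)*(n + 6)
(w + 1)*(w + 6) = w^2 + 7*w + 6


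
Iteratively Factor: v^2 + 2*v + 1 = (v + 1)*(v + 1)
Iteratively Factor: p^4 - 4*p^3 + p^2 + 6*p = (p - 2)*(p^3 - 2*p^2 - 3*p) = (p - 2)*(p + 1)*(p^2 - 3*p) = p*(p - 2)*(p + 1)*(p - 3)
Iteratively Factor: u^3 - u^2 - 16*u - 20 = (u + 2)*(u^2 - 3*u - 10) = (u + 2)^2*(u - 5)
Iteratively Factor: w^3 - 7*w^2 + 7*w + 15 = (w - 5)*(w^2 - 2*w - 3) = (w - 5)*(w + 1)*(w - 3)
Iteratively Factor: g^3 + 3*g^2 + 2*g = (g + 2)*(g^2 + g) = (g + 1)*(g + 2)*(g)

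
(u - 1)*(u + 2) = u^2 + u - 2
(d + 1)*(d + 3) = d^2 + 4*d + 3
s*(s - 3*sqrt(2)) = s^2 - 3*sqrt(2)*s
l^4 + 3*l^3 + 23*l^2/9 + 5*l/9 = l*(l + 1/3)*(l + 1)*(l + 5/3)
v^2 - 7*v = v*(v - 7)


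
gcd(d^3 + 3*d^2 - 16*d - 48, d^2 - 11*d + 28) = d - 4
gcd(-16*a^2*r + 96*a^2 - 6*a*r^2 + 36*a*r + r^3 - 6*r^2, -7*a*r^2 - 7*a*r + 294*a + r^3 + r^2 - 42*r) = r - 6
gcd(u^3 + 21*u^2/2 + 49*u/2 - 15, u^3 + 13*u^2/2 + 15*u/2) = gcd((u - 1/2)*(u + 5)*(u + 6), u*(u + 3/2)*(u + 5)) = u + 5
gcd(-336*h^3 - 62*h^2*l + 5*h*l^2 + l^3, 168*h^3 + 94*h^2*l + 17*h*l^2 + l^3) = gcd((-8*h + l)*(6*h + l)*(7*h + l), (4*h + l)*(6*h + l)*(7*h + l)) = 42*h^2 + 13*h*l + l^2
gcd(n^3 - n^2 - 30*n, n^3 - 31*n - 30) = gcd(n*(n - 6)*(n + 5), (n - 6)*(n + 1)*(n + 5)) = n^2 - n - 30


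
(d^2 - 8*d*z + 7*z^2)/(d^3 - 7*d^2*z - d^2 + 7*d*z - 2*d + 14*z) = (d - z)/(d^2 - d - 2)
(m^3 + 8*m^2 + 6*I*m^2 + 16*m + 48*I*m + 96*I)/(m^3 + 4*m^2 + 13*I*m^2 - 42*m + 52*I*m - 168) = (m + 4)/(m + 7*I)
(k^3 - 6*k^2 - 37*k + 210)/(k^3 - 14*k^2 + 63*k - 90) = (k^2 - k - 42)/(k^2 - 9*k + 18)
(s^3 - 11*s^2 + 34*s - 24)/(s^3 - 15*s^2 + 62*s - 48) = (s - 4)/(s - 8)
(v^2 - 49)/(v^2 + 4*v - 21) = (v - 7)/(v - 3)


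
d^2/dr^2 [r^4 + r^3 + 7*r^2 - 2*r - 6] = 12*r^2 + 6*r + 14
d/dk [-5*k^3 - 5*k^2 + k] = -15*k^2 - 10*k + 1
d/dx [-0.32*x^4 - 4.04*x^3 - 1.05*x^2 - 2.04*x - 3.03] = -1.28*x^3 - 12.12*x^2 - 2.1*x - 2.04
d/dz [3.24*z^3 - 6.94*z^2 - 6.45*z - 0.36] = 9.72*z^2 - 13.88*z - 6.45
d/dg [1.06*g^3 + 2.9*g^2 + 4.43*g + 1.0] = 3.18*g^2 + 5.8*g + 4.43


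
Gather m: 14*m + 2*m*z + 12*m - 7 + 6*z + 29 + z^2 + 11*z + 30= m*(2*z + 26) + z^2 + 17*z + 52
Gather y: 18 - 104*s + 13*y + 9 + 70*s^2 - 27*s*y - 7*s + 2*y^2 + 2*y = 70*s^2 - 111*s + 2*y^2 + y*(15 - 27*s) + 27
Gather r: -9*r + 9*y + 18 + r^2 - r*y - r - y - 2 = r^2 + r*(-y - 10) + 8*y + 16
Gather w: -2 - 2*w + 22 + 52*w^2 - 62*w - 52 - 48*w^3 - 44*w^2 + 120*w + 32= -48*w^3 + 8*w^2 + 56*w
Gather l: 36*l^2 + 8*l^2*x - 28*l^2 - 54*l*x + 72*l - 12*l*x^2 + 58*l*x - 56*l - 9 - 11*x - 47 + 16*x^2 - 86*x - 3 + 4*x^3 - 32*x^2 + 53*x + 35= l^2*(8*x + 8) + l*(-12*x^2 + 4*x + 16) + 4*x^3 - 16*x^2 - 44*x - 24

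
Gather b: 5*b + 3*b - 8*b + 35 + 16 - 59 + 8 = 0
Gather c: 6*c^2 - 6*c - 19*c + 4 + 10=6*c^2 - 25*c + 14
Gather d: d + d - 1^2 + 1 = 2*d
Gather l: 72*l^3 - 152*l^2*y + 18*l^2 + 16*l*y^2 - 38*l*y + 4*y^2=72*l^3 + l^2*(18 - 152*y) + l*(16*y^2 - 38*y) + 4*y^2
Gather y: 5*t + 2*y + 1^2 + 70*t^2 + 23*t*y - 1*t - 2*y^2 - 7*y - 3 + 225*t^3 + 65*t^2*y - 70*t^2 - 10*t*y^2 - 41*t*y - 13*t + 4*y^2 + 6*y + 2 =225*t^3 - 9*t + y^2*(2 - 10*t) + y*(65*t^2 - 18*t + 1)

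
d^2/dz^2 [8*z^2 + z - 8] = 16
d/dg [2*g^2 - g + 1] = 4*g - 1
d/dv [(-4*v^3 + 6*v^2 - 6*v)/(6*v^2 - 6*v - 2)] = 3*(-2*v^4 + 4*v^3 + 2*v^2 - 2*v + 1)/(9*v^4 - 18*v^3 + 3*v^2 + 6*v + 1)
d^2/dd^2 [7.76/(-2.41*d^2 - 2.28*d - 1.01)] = (90.141712*d^2 + 85.279296*d - 7.76*(4.82*d + 2.28)*(9.64*d + 4.56) + 37.777232)/(2.41*d^2 + 2.28*d + 1.01)^3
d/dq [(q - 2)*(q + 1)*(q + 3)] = 3*q^2 + 4*q - 5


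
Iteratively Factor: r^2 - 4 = (r - 2)*(r + 2)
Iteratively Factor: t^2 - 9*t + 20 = (t - 4)*(t - 5)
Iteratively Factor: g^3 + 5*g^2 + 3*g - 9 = (g + 3)*(g^2 + 2*g - 3) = (g - 1)*(g + 3)*(g + 3)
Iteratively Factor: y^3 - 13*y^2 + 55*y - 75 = (y - 5)*(y^2 - 8*y + 15) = (y - 5)^2*(y - 3)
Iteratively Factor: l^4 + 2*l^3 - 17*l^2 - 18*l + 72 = (l + 4)*(l^3 - 2*l^2 - 9*l + 18) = (l - 2)*(l + 4)*(l^2 - 9) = (l - 2)*(l + 3)*(l + 4)*(l - 3)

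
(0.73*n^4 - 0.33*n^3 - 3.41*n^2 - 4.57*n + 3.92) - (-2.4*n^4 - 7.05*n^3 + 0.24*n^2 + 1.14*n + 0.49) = 3.13*n^4 + 6.72*n^3 - 3.65*n^2 - 5.71*n + 3.43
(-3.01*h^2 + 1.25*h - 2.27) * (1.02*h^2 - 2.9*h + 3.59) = -3.0702*h^4 + 10.004*h^3 - 16.7463*h^2 + 11.0705*h - 8.1493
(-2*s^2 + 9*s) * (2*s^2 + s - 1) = -4*s^4 + 16*s^3 + 11*s^2 - 9*s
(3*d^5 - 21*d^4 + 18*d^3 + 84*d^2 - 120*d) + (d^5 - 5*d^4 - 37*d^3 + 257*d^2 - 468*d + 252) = 4*d^5 - 26*d^4 - 19*d^3 + 341*d^2 - 588*d + 252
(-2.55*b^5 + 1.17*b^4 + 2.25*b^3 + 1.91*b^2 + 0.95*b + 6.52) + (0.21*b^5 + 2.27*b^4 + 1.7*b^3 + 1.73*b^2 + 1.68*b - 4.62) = -2.34*b^5 + 3.44*b^4 + 3.95*b^3 + 3.64*b^2 + 2.63*b + 1.9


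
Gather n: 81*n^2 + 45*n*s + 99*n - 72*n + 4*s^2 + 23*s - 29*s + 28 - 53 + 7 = 81*n^2 + n*(45*s + 27) + 4*s^2 - 6*s - 18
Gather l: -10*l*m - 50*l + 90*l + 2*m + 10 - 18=l*(40 - 10*m) + 2*m - 8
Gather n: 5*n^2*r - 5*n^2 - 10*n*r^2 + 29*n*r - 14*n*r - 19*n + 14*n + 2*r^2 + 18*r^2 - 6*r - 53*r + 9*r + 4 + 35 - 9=n^2*(5*r - 5) + n*(-10*r^2 + 15*r - 5) + 20*r^2 - 50*r + 30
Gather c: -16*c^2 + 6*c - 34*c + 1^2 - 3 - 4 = -16*c^2 - 28*c - 6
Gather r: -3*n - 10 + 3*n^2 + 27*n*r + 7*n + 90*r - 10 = 3*n^2 + 4*n + r*(27*n + 90) - 20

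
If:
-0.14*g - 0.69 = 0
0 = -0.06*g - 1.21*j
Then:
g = -4.93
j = 0.24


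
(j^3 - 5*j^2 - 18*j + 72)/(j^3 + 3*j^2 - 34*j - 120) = (j - 3)/(j + 5)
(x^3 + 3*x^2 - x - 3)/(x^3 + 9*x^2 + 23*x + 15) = (x - 1)/(x + 5)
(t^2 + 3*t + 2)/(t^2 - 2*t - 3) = (t + 2)/(t - 3)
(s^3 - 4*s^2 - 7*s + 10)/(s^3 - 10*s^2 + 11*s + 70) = (s - 1)/(s - 7)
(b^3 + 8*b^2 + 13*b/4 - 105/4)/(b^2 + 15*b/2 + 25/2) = (2*b^2 + 11*b - 21)/(2*(b + 5))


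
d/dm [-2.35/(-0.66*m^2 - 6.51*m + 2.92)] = (-3.102*m - 15.2985)/(0.66*m^2 + 6.51*m - 2.92)^2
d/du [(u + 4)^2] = 2*u + 8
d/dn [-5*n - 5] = -5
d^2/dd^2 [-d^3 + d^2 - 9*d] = 2 - 6*d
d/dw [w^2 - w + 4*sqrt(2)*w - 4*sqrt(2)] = 2*w - 1 + 4*sqrt(2)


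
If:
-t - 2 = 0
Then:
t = -2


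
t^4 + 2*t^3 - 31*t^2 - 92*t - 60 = (t - 6)*(t + 1)*(t + 2)*(t + 5)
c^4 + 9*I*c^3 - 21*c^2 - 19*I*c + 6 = (c + I)^3*(c + 6*I)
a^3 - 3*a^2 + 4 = (a - 2)^2*(a + 1)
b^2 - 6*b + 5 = (b - 5)*(b - 1)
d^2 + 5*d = d*(d + 5)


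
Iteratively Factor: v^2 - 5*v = (v - 5)*(v)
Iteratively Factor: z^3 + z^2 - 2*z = (z - 1)*(z^2 + 2*z) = z*(z - 1)*(z + 2)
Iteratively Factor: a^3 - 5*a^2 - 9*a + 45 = (a - 5)*(a^2 - 9) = (a - 5)*(a + 3)*(a - 3)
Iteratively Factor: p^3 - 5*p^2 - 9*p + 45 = (p - 5)*(p^2 - 9) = (p - 5)*(p + 3)*(p - 3)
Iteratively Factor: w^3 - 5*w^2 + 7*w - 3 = (w - 3)*(w^2 - 2*w + 1) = (w - 3)*(w - 1)*(w - 1)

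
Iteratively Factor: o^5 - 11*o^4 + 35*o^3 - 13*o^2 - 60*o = (o + 1)*(o^4 - 12*o^3 + 47*o^2 - 60*o) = o*(o + 1)*(o^3 - 12*o^2 + 47*o - 60) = o*(o - 5)*(o + 1)*(o^2 - 7*o + 12) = o*(o - 5)*(o - 3)*(o + 1)*(o - 4)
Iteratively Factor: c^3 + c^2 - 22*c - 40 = (c - 5)*(c^2 + 6*c + 8) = (c - 5)*(c + 4)*(c + 2)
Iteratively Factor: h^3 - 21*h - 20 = (h - 5)*(h^2 + 5*h + 4) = (h - 5)*(h + 4)*(h + 1)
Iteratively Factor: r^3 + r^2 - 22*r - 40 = (r - 5)*(r^2 + 6*r + 8) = (r - 5)*(r + 2)*(r + 4)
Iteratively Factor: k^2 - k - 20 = (k + 4)*(k - 5)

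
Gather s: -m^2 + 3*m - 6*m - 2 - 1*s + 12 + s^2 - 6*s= -m^2 - 3*m + s^2 - 7*s + 10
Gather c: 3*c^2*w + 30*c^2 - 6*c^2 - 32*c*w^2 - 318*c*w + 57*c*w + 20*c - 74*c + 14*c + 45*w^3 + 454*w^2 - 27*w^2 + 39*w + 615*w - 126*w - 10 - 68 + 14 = c^2*(3*w + 24) + c*(-32*w^2 - 261*w - 40) + 45*w^3 + 427*w^2 + 528*w - 64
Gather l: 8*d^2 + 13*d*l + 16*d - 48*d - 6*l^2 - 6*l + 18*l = 8*d^2 - 32*d - 6*l^2 + l*(13*d + 12)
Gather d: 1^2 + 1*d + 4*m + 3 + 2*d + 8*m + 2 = 3*d + 12*m + 6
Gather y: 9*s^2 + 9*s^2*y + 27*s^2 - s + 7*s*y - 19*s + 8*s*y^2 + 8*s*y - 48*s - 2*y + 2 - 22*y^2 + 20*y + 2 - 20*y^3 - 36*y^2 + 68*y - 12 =36*s^2 - 68*s - 20*y^3 + y^2*(8*s - 58) + y*(9*s^2 + 15*s + 86) - 8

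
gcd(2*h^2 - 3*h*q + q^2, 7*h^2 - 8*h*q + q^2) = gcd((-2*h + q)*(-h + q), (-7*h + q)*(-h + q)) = -h + q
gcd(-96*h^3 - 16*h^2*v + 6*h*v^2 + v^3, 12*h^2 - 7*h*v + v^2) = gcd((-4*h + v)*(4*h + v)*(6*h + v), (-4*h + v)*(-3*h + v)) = -4*h + v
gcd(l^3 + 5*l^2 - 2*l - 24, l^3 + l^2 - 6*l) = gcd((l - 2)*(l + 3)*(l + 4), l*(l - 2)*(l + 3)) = l^2 + l - 6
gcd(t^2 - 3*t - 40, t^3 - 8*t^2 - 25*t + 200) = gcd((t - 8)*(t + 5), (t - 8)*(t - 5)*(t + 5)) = t^2 - 3*t - 40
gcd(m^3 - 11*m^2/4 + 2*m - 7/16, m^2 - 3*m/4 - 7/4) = m - 7/4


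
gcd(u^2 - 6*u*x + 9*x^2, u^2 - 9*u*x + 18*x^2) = -u + 3*x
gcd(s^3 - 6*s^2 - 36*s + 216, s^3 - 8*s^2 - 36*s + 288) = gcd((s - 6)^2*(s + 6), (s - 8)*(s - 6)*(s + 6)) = s^2 - 36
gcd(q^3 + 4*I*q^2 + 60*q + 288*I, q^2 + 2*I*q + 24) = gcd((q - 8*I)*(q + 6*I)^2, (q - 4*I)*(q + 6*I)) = q + 6*I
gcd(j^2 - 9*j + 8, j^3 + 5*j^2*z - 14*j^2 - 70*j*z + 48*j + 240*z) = j - 8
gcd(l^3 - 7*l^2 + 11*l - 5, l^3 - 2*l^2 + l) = l^2 - 2*l + 1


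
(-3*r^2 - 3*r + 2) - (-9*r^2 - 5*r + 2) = 6*r^2 + 2*r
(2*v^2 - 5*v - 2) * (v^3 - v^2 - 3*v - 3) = 2*v^5 - 7*v^4 - 3*v^3 + 11*v^2 + 21*v + 6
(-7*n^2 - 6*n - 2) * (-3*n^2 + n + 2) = 21*n^4 + 11*n^3 - 14*n^2 - 14*n - 4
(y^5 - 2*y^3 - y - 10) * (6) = 6*y^5 - 12*y^3 - 6*y - 60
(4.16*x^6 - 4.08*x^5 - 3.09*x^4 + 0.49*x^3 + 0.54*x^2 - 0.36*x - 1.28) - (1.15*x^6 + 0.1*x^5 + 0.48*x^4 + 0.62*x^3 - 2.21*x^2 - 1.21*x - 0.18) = 3.01*x^6 - 4.18*x^5 - 3.57*x^4 - 0.13*x^3 + 2.75*x^2 + 0.85*x - 1.1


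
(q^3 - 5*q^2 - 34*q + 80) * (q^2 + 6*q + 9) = q^5 + q^4 - 55*q^3 - 169*q^2 + 174*q + 720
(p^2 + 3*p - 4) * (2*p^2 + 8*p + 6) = 2*p^4 + 14*p^3 + 22*p^2 - 14*p - 24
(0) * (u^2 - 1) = 0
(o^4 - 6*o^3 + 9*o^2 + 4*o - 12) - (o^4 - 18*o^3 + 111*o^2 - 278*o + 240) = 12*o^3 - 102*o^2 + 282*o - 252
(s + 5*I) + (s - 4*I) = 2*s + I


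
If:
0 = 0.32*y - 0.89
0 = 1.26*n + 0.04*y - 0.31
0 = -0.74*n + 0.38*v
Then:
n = 0.16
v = 0.31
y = 2.78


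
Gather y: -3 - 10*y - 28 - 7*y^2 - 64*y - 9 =-7*y^2 - 74*y - 40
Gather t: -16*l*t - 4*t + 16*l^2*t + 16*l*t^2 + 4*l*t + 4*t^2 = t^2*(16*l + 4) + t*(16*l^2 - 12*l - 4)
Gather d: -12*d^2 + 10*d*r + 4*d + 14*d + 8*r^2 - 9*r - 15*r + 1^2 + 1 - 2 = -12*d^2 + d*(10*r + 18) + 8*r^2 - 24*r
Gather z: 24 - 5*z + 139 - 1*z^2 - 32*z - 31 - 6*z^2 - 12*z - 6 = -7*z^2 - 49*z + 126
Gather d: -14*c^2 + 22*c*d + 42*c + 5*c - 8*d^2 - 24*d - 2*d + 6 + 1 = -14*c^2 + 47*c - 8*d^2 + d*(22*c - 26) + 7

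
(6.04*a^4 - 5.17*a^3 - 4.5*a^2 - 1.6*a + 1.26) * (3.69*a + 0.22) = 22.2876*a^5 - 17.7485*a^4 - 17.7424*a^3 - 6.894*a^2 + 4.2974*a + 0.2772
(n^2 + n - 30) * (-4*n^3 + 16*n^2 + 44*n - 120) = -4*n^5 + 12*n^4 + 180*n^3 - 556*n^2 - 1440*n + 3600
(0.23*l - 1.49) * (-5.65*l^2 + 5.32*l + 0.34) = -1.2995*l^3 + 9.6421*l^2 - 7.8486*l - 0.5066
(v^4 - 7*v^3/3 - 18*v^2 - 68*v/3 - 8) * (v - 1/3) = v^5 - 8*v^4/3 - 155*v^3/9 - 50*v^2/3 - 4*v/9 + 8/3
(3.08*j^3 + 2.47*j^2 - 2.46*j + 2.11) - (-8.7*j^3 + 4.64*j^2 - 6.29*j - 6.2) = 11.78*j^3 - 2.17*j^2 + 3.83*j + 8.31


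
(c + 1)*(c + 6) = c^2 + 7*c + 6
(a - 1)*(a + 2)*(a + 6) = a^3 + 7*a^2 + 4*a - 12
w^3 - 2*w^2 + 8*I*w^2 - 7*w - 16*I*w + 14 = (w - 2)*(w + I)*(w + 7*I)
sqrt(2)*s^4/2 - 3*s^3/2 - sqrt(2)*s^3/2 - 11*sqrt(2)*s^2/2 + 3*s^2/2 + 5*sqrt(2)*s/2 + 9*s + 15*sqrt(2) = (s - 3)*(s - 5*sqrt(2)/2)*(s + sqrt(2))*(sqrt(2)*s/2 + sqrt(2))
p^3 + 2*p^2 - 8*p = p*(p - 2)*(p + 4)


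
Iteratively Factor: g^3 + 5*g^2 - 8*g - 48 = (g - 3)*(g^2 + 8*g + 16) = (g - 3)*(g + 4)*(g + 4)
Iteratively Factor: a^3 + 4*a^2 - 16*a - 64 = (a + 4)*(a^2 - 16) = (a - 4)*(a + 4)*(a + 4)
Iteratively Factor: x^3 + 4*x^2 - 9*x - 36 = (x + 3)*(x^2 + x - 12) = (x + 3)*(x + 4)*(x - 3)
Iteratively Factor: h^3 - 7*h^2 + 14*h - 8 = (h - 2)*(h^2 - 5*h + 4) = (h - 2)*(h - 1)*(h - 4)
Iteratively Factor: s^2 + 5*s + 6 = (s + 2)*(s + 3)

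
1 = 1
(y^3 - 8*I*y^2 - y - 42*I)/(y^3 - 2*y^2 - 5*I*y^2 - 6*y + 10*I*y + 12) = (y^2 - 5*I*y + 14)/(y^2 - 2*y*(1 + I) + 4*I)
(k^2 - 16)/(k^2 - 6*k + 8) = (k + 4)/(k - 2)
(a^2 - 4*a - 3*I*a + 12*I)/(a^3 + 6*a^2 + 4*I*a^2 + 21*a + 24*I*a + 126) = (a - 4)/(a^2 + a*(6 + 7*I) + 42*I)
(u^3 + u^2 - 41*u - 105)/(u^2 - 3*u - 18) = (u^2 - 2*u - 35)/(u - 6)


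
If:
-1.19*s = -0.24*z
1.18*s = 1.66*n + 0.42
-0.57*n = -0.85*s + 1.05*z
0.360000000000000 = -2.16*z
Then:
No Solution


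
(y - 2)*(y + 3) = y^2 + y - 6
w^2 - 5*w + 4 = (w - 4)*(w - 1)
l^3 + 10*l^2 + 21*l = l*(l + 3)*(l + 7)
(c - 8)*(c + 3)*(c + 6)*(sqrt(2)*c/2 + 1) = sqrt(2)*c^4/2 + sqrt(2)*c^3/2 + c^3 - 27*sqrt(2)*c^2 + c^2 - 72*sqrt(2)*c - 54*c - 144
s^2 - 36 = (s - 6)*(s + 6)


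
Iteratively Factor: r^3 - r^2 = (r)*(r^2 - r) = r^2*(r - 1)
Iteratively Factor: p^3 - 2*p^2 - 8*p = (p + 2)*(p^2 - 4*p) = p*(p + 2)*(p - 4)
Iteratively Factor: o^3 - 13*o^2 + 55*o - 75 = (o - 5)*(o^2 - 8*o + 15) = (o - 5)^2*(o - 3)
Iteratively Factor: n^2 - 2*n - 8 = (n - 4)*(n + 2)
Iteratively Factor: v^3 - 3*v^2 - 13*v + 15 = (v + 3)*(v^2 - 6*v + 5) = (v - 1)*(v + 3)*(v - 5)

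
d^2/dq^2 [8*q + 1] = 0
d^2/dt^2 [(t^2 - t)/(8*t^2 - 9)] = 2*(-64*t^3 + 216*t^2 - 216*t + 81)/(512*t^6 - 1728*t^4 + 1944*t^2 - 729)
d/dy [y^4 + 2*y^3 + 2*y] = 4*y^3 + 6*y^2 + 2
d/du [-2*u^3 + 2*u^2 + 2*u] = -6*u^2 + 4*u + 2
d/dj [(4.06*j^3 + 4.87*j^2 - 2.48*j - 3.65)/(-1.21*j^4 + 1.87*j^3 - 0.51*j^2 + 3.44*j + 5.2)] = (4.9126*j^6 + 11.7854*j^5 - 20.1799*j^4 + 19.542*j^3 + 99.3005*j^2 + 46.925*j - 0.340000000000002)/(1.4641*j^8 - 4.5254*j^7 + 4.7311*j^6 - 10.2322*j^5 + 0.541700000000001*j^4 + 15.9392*j^3 + 6.5296*j^2 + 35.776*j + 27.04)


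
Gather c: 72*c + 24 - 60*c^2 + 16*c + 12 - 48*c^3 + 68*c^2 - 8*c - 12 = -48*c^3 + 8*c^2 + 80*c + 24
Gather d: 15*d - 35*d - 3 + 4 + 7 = 8 - 20*d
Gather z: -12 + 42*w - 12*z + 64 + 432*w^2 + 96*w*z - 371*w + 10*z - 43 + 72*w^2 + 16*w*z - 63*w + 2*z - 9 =504*w^2 + 112*w*z - 392*w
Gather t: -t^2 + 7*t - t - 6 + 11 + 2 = -t^2 + 6*t + 7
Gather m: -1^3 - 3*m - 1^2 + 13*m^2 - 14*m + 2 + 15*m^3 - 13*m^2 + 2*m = 15*m^3 - 15*m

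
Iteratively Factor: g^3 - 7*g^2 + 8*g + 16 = (g + 1)*(g^2 - 8*g + 16) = (g - 4)*(g + 1)*(g - 4)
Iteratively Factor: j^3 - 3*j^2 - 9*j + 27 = (j - 3)*(j^2 - 9) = (j - 3)*(j + 3)*(j - 3)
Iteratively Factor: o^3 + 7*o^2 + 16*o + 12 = (o + 3)*(o^2 + 4*o + 4) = (o + 2)*(o + 3)*(o + 2)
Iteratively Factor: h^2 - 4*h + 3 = (h - 3)*(h - 1)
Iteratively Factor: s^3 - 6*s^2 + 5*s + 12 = (s + 1)*(s^2 - 7*s + 12) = (s - 3)*(s + 1)*(s - 4)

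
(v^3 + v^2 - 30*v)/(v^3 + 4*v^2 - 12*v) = (v - 5)/(v - 2)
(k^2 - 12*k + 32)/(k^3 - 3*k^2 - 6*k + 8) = (k - 8)/(k^2 + k - 2)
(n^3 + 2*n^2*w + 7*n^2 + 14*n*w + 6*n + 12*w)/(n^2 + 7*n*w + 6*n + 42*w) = (n^2 + 2*n*w + n + 2*w)/(n + 7*w)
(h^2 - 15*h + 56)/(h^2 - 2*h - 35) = (h - 8)/(h + 5)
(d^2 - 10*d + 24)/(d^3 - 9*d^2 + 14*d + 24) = 1/(d + 1)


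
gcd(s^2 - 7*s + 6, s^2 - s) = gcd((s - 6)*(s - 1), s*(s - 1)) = s - 1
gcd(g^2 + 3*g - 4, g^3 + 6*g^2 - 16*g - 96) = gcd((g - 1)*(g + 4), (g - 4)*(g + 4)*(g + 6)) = g + 4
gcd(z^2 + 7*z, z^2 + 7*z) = z^2 + 7*z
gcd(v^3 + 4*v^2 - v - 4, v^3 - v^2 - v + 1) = v^2 - 1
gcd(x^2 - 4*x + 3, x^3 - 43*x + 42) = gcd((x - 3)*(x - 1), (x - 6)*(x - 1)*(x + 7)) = x - 1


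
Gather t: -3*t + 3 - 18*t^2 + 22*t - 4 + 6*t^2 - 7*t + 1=-12*t^2 + 12*t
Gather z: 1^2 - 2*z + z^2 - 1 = z^2 - 2*z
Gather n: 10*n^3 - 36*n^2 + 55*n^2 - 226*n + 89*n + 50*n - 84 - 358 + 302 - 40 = 10*n^3 + 19*n^2 - 87*n - 180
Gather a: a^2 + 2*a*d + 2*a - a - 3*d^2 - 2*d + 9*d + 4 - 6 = a^2 + a*(2*d + 1) - 3*d^2 + 7*d - 2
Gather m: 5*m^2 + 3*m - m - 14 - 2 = 5*m^2 + 2*m - 16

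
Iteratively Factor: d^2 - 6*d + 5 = (d - 1)*(d - 5)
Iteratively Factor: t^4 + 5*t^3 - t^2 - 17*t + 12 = (t - 1)*(t^3 + 6*t^2 + 5*t - 12) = (t - 1)*(t + 3)*(t^2 + 3*t - 4) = (t - 1)^2*(t + 3)*(t + 4)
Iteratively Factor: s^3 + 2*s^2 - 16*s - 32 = (s + 2)*(s^2 - 16) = (s + 2)*(s + 4)*(s - 4)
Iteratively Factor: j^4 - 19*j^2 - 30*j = (j - 5)*(j^3 + 5*j^2 + 6*j) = j*(j - 5)*(j^2 + 5*j + 6) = j*(j - 5)*(j + 3)*(j + 2)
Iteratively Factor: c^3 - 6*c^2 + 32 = (c - 4)*(c^2 - 2*c - 8) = (c - 4)*(c + 2)*(c - 4)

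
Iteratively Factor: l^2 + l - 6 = (l - 2)*(l + 3)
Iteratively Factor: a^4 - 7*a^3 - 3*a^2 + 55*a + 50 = (a + 2)*(a^3 - 9*a^2 + 15*a + 25) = (a - 5)*(a + 2)*(a^2 - 4*a - 5) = (a - 5)^2*(a + 2)*(a + 1)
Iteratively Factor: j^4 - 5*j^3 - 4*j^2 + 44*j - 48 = (j - 4)*(j^3 - j^2 - 8*j + 12) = (j - 4)*(j - 2)*(j^2 + j - 6) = (j - 4)*(j - 2)^2*(j + 3)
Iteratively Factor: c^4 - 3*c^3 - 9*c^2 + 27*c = (c)*(c^3 - 3*c^2 - 9*c + 27) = c*(c + 3)*(c^2 - 6*c + 9) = c*(c - 3)*(c + 3)*(c - 3)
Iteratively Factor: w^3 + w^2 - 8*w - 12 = (w - 3)*(w^2 + 4*w + 4) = (w - 3)*(w + 2)*(w + 2)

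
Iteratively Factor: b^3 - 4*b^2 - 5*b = (b - 5)*(b^2 + b) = b*(b - 5)*(b + 1)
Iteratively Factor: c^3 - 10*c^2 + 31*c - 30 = (c - 5)*(c^2 - 5*c + 6) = (c - 5)*(c - 3)*(c - 2)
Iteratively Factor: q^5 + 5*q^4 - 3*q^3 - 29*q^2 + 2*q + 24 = (q - 2)*(q^4 + 7*q^3 + 11*q^2 - 7*q - 12) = (q - 2)*(q + 3)*(q^3 + 4*q^2 - q - 4) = (q - 2)*(q + 1)*(q + 3)*(q^2 + 3*q - 4) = (q - 2)*(q - 1)*(q + 1)*(q + 3)*(q + 4)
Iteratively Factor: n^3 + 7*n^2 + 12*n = (n)*(n^2 + 7*n + 12) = n*(n + 4)*(n + 3)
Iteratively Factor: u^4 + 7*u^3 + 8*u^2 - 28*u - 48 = (u + 4)*(u^3 + 3*u^2 - 4*u - 12) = (u + 2)*(u + 4)*(u^2 + u - 6) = (u - 2)*(u + 2)*(u + 4)*(u + 3)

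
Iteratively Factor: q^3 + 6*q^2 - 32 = (q + 4)*(q^2 + 2*q - 8) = (q + 4)^2*(q - 2)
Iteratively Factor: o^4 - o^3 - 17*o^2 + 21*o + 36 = (o + 4)*(o^3 - 5*o^2 + 3*o + 9) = (o - 3)*(o + 4)*(o^2 - 2*o - 3) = (o - 3)*(o + 1)*(o + 4)*(o - 3)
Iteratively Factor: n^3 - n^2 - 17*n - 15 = (n + 3)*(n^2 - 4*n - 5) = (n - 5)*(n + 3)*(n + 1)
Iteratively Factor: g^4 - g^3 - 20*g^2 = (g)*(g^3 - g^2 - 20*g) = g*(g - 5)*(g^2 + 4*g) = g*(g - 5)*(g + 4)*(g)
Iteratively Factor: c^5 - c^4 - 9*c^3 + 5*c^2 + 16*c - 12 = (c - 1)*(c^4 - 9*c^2 - 4*c + 12) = (c - 1)^2*(c^3 + c^2 - 8*c - 12) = (c - 1)^2*(c + 2)*(c^2 - c - 6) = (c - 1)^2*(c + 2)^2*(c - 3)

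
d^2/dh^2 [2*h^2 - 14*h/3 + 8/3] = 4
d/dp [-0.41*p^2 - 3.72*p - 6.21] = -0.82*p - 3.72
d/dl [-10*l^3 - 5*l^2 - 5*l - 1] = -30*l^2 - 10*l - 5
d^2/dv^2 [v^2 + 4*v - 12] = 2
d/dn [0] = 0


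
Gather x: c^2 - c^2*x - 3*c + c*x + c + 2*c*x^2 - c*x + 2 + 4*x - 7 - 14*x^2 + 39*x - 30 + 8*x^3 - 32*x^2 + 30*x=c^2 - 2*c + 8*x^3 + x^2*(2*c - 46) + x*(73 - c^2) - 35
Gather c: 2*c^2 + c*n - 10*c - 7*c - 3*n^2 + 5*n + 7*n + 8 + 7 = 2*c^2 + c*(n - 17) - 3*n^2 + 12*n + 15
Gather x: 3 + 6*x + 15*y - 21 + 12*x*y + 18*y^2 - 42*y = x*(12*y + 6) + 18*y^2 - 27*y - 18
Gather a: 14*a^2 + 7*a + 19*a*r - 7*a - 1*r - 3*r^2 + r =14*a^2 + 19*a*r - 3*r^2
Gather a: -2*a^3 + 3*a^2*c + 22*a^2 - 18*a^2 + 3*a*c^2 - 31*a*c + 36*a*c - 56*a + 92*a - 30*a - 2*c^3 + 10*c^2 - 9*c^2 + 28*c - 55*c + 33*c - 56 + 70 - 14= -2*a^3 + a^2*(3*c + 4) + a*(3*c^2 + 5*c + 6) - 2*c^3 + c^2 + 6*c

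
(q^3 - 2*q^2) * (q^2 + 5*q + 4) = q^5 + 3*q^4 - 6*q^3 - 8*q^2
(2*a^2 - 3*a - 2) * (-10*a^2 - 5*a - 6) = -20*a^4 + 20*a^3 + 23*a^2 + 28*a + 12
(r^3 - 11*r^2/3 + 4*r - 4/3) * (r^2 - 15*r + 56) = r^5 - 56*r^4/3 + 115*r^3 - 800*r^2/3 + 244*r - 224/3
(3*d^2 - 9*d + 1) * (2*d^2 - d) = 6*d^4 - 21*d^3 + 11*d^2 - d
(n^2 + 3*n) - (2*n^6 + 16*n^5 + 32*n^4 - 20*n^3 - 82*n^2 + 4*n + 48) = -2*n^6 - 16*n^5 - 32*n^4 + 20*n^3 + 83*n^2 - n - 48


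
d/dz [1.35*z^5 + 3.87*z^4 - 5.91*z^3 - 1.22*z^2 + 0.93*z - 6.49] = 6.75*z^4 + 15.48*z^3 - 17.73*z^2 - 2.44*z + 0.93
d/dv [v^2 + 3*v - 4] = 2*v + 3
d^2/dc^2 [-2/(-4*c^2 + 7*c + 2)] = 4*(16*c^2 - 28*c - (8*c - 7)^2 - 8)/(-4*c^2 + 7*c + 2)^3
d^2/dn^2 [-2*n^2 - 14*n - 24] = -4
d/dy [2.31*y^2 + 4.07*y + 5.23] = 4.62*y + 4.07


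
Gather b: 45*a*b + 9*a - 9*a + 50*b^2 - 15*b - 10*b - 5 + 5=50*b^2 + b*(45*a - 25)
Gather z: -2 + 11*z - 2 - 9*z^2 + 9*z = -9*z^2 + 20*z - 4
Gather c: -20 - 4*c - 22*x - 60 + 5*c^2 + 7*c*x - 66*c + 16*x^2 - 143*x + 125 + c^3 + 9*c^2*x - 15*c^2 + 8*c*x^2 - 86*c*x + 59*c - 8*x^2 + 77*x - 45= c^3 + c^2*(9*x - 10) + c*(8*x^2 - 79*x - 11) + 8*x^2 - 88*x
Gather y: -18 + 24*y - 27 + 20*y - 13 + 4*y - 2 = 48*y - 60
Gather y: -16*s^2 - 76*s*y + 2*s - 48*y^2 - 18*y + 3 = -16*s^2 + 2*s - 48*y^2 + y*(-76*s - 18) + 3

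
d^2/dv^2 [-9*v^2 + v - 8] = -18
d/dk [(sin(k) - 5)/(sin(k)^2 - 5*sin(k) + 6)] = (10*sin(k) + cos(k)^2 - 20)*cos(k)/(sin(k)^2 - 5*sin(k) + 6)^2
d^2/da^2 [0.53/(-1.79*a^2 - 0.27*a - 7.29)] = (3.396346*a^2 + 0.512298*a - 0.53*(3.58*a + 0.27)*(7.16*a + 0.54) + 13.832046)/(1.79*a^2 + 0.27*a + 7.29)^3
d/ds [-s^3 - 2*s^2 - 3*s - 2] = -3*s^2 - 4*s - 3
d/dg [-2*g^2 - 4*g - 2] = -4*g - 4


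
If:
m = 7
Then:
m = 7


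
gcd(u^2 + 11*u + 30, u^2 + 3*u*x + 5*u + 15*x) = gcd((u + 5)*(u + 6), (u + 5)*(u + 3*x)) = u + 5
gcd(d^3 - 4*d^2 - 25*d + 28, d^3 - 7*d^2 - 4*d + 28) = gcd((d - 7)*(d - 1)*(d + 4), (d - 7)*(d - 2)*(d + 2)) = d - 7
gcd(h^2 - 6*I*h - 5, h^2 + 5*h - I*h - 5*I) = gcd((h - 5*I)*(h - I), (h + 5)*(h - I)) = h - I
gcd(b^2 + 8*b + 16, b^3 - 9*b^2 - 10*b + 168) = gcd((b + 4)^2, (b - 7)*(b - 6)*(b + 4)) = b + 4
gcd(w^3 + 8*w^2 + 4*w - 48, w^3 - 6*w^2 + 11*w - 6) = w - 2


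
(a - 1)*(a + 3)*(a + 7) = a^3 + 9*a^2 + 11*a - 21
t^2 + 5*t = t*(t + 5)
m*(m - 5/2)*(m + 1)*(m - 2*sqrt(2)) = m^4 - 2*sqrt(2)*m^3 - 3*m^3/2 - 5*m^2/2 + 3*sqrt(2)*m^2 + 5*sqrt(2)*m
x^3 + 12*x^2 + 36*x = x*(x + 6)^2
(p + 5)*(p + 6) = p^2 + 11*p + 30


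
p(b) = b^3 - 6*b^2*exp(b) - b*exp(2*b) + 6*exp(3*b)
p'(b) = -6*b^2*exp(b) + 3*b^2 - 2*b*exp(2*b) - 12*b*exp(b) + 18*exp(3*b) - exp(2*b)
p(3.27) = 105373.04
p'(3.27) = 319961.48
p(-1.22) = -4.19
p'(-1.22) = 6.74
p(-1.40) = -5.47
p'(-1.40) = 7.50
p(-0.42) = 1.11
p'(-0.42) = 8.18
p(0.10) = 7.91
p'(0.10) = 21.47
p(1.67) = 768.07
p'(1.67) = 2388.83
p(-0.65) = -0.57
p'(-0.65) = 6.66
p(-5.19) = -140.70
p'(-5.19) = 80.26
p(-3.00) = -29.68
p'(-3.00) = 26.12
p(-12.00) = -1728.01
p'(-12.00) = 432.00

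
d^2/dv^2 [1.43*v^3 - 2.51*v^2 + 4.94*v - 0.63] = 8.58*v - 5.02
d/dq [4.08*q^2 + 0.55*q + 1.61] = 8.16*q + 0.55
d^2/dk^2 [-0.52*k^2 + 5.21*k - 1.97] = -1.04000000000000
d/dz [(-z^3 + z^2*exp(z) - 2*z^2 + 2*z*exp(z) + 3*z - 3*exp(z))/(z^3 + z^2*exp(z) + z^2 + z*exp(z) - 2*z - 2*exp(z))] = (2*z^3*exp(z) + 8*z^2*exp(z) + z^2 + 2*z*exp(z) - exp(2*z) - 12*exp(z))/(z^4 + 2*z^3*exp(z) + 4*z^3 + z^2*exp(2*z) + 8*z^2*exp(z) + 4*z^2 + 4*z*exp(2*z) + 8*z*exp(z) + 4*exp(2*z))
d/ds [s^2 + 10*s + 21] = 2*s + 10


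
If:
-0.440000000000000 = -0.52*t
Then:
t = 0.85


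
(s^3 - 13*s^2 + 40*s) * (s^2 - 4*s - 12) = s^5 - 17*s^4 + 80*s^3 - 4*s^2 - 480*s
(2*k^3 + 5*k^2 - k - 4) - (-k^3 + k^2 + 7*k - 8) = 3*k^3 + 4*k^2 - 8*k + 4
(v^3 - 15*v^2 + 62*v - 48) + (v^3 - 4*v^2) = 2*v^3 - 19*v^2 + 62*v - 48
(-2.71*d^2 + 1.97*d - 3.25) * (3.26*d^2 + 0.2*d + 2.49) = -8.8346*d^4 + 5.8802*d^3 - 16.9489*d^2 + 4.2553*d - 8.0925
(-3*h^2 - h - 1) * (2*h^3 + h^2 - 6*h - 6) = -6*h^5 - 5*h^4 + 15*h^3 + 23*h^2 + 12*h + 6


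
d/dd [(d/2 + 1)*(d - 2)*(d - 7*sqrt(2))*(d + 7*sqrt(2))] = 2*d*(d^2 - 51)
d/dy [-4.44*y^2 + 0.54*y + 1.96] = 0.54 - 8.88*y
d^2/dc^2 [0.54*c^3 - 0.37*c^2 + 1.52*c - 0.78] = 3.24*c - 0.74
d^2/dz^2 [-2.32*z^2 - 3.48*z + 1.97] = -4.64000000000000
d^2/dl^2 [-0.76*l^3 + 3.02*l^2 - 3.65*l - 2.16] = 6.04 - 4.56*l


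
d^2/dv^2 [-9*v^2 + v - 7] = -18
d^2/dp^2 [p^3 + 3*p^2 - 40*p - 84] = 6*p + 6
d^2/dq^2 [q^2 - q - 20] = 2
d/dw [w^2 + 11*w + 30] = 2*w + 11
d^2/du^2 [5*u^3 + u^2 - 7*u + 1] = 30*u + 2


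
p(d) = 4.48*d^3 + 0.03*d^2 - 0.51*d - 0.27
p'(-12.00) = 1934.13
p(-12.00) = -7731.27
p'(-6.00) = 482.97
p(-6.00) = -963.81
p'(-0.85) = 9.15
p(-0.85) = -2.57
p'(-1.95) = 50.48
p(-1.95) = -32.38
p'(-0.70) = 6.03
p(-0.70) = -1.43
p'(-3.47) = 161.11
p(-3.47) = -185.32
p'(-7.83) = 823.01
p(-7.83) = -2145.06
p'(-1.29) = 21.78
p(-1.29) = -9.18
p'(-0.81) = 8.26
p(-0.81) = -2.22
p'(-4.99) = 333.85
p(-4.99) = -553.62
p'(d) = 13.44*d^2 + 0.06*d - 0.51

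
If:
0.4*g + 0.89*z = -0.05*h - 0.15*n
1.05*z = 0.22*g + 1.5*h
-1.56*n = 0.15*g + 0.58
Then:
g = 0.147442632952581 - 2.44551401552385*z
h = 1.0586753889435*z - 0.0216249194997119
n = 0.235145578415754*z - 0.385972048040312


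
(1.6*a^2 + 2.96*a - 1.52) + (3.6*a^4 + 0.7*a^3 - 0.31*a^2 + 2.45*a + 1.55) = 3.6*a^4 + 0.7*a^3 + 1.29*a^2 + 5.41*a + 0.03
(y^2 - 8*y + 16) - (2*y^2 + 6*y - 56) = -y^2 - 14*y + 72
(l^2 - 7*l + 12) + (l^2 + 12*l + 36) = 2*l^2 + 5*l + 48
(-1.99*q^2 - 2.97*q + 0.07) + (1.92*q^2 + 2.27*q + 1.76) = -0.0700000000000001*q^2 - 0.7*q + 1.83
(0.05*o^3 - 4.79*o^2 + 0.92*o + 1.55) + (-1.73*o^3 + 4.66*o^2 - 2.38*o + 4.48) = -1.68*o^3 - 0.13*o^2 - 1.46*o + 6.03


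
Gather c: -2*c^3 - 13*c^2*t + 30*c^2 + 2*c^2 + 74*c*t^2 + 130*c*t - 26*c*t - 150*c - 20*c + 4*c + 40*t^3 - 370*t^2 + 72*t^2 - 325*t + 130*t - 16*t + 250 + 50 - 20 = -2*c^3 + c^2*(32 - 13*t) + c*(74*t^2 + 104*t - 166) + 40*t^3 - 298*t^2 - 211*t + 280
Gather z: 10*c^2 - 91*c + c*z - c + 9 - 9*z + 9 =10*c^2 - 92*c + z*(c - 9) + 18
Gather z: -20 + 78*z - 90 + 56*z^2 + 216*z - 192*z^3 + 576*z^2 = -192*z^3 + 632*z^2 + 294*z - 110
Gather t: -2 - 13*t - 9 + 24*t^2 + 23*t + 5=24*t^2 + 10*t - 6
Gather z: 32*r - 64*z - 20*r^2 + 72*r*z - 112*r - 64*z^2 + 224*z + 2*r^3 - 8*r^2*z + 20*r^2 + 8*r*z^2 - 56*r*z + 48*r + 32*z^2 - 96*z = 2*r^3 - 32*r + z^2*(8*r - 32) + z*(-8*r^2 + 16*r + 64)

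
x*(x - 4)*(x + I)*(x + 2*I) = x^4 - 4*x^3 + 3*I*x^3 - 2*x^2 - 12*I*x^2 + 8*x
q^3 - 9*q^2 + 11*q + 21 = (q - 7)*(q - 3)*(q + 1)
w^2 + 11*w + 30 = (w + 5)*(w + 6)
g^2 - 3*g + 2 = (g - 2)*(g - 1)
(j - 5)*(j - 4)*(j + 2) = j^3 - 7*j^2 + 2*j + 40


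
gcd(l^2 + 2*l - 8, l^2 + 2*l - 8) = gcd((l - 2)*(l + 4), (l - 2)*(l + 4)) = l^2 + 2*l - 8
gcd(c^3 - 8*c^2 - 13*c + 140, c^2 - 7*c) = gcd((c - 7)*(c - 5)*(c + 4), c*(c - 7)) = c - 7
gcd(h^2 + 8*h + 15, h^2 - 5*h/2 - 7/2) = 1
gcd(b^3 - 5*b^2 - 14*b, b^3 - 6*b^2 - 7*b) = b^2 - 7*b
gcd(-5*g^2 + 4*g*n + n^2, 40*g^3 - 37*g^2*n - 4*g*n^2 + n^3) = 5*g^2 - 4*g*n - n^2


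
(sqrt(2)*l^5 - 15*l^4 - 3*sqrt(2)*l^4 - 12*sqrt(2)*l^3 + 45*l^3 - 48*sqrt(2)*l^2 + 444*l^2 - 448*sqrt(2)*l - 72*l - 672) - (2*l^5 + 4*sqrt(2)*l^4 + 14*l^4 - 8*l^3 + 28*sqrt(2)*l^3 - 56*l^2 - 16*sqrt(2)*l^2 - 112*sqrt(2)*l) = -2*l^5 + sqrt(2)*l^5 - 29*l^4 - 7*sqrt(2)*l^4 - 40*sqrt(2)*l^3 + 53*l^3 - 32*sqrt(2)*l^2 + 500*l^2 - 336*sqrt(2)*l - 72*l - 672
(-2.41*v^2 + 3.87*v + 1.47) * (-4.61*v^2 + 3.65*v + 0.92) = 11.1101*v^4 - 26.6372*v^3 + 5.1316*v^2 + 8.9259*v + 1.3524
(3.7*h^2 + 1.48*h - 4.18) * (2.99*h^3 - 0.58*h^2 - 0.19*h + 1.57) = 11.063*h^5 + 2.2792*h^4 - 14.0596*h^3 + 7.9522*h^2 + 3.1178*h - 6.5626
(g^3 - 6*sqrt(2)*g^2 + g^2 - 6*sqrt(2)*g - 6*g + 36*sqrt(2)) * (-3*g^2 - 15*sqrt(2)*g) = -3*g^5 - 3*g^4 + 3*sqrt(2)*g^4 + 3*sqrt(2)*g^3 + 198*g^3 - 18*sqrt(2)*g^2 + 180*g^2 - 1080*g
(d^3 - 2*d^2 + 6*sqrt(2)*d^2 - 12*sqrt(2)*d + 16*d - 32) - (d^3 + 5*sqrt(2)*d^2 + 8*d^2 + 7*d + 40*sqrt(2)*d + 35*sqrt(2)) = -10*d^2 + sqrt(2)*d^2 - 52*sqrt(2)*d + 9*d - 35*sqrt(2) - 32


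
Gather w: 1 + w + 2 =w + 3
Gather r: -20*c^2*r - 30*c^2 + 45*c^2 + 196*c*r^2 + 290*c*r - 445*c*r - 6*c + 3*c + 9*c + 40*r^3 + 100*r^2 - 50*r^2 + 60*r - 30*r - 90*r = 15*c^2 + 6*c + 40*r^3 + r^2*(196*c + 50) + r*(-20*c^2 - 155*c - 60)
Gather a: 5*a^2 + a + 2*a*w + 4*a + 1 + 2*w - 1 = 5*a^2 + a*(2*w + 5) + 2*w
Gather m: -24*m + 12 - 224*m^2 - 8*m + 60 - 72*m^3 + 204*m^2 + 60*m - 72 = -72*m^3 - 20*m^2 + 28*m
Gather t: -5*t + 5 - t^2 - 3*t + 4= -t^2 - 8*t + 9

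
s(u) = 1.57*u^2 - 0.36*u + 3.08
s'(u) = 3.14*u - 0.36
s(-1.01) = 5.05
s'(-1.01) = -3.53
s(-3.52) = 23.80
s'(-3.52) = -11.41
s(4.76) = 36.94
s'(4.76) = 14.59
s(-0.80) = 4.37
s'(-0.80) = -2.87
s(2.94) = 15.59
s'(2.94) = 8.87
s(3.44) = 20.42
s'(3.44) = 10.44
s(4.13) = 28.37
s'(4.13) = 12.61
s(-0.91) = 4.71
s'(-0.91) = -3.22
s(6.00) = 57.44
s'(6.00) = 18.48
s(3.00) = 16.13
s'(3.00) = 9.06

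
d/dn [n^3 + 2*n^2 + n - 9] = 3*n^2 + 4*n + 1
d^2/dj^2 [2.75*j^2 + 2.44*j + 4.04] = 5.50000000000000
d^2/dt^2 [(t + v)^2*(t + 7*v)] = 6*t + 18*v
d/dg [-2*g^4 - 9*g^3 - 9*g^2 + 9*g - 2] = -8*g^3 - 27*g^2 - 18*g + 9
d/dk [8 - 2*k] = -2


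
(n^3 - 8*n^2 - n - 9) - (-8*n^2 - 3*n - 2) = n^3 + 2*n - 7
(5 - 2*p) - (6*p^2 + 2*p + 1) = -6*p^2 - 4*p + 4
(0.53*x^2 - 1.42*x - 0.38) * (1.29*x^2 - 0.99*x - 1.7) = 0.6837*x^4 - 2.3565*x^3 + 0.0145999999999999*x^2 + 2.7902*x + 0.646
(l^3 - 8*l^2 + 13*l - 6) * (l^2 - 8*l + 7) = l^5 - 16*l^4 + 84*l^3 - 166*l^2 + 139*l - 42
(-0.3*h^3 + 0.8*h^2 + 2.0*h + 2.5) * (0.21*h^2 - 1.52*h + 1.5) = -0.063*h^5 + 0.624*h^4 - 1.246*h^3 - 1.315*h^2 - 0.8*h + 3.75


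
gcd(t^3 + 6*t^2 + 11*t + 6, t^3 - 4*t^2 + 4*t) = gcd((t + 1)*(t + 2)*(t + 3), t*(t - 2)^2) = 1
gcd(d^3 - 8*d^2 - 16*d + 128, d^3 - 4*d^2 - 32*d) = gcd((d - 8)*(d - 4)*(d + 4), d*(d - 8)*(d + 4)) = d^2 - 4*d - 32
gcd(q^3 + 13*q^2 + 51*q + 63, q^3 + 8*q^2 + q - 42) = q^2 + 10*q + 21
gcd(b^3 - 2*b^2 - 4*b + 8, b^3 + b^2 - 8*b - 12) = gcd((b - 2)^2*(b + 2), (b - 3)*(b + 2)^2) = b + 2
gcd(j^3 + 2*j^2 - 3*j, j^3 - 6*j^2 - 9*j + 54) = j + 3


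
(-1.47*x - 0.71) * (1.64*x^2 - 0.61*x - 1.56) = -2.4108*x^3 - 0.2677*x^2 + 2.7263*x + 1.1076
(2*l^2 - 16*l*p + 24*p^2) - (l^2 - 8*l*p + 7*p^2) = l^2 - 8*l*p + 17*p^2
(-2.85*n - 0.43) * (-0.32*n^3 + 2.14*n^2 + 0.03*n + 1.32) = 0.912*n^4 - 5.9614*n^3 - 1.0057*n^2 - 3.7749*n - 0.5676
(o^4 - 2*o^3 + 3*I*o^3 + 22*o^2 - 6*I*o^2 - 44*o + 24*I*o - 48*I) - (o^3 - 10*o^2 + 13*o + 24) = o^4 - 3*o^3 + 3*I*o^3 + 32*o^2 - 6*I*o^2 - 57*o + 24*I*o - 24 - 48*I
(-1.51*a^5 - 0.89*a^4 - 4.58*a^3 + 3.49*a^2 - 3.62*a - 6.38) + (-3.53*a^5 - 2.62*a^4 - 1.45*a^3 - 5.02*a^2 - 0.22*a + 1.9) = -5.04*a^5 - 3.51*a^4 - 6.03*a^3 - 1.53*a^2 - 3.84*a - 4.48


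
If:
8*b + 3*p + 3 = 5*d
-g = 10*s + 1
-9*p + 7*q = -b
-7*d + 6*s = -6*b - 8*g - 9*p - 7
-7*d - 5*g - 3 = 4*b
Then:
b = -59*s/79 - 27/79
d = 598*s/79 + 38/79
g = -10*s - 1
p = 1154*s/79 + 169/237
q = 10445*s/553 + 534/553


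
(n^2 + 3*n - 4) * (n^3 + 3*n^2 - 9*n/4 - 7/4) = n^5 + 6*n^4 + 11*n^3/4 - 41*n^2/2 + 15*n/4 + 7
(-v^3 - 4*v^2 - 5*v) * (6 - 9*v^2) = 9*v^5 + 36*v^4 + 39*v^3 - 24*v^2 - 30*v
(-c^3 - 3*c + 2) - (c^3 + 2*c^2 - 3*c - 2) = -2*c^3 - 2*c^2 + 4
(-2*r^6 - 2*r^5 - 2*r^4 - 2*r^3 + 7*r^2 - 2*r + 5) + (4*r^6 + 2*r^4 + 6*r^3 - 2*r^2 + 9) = 2*r^6 - 2*r^5 + 4*r^3 + 5*r^2 - 2*r + 14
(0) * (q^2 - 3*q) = 0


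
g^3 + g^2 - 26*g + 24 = (g - 4)*(g - 1)*(g + 6)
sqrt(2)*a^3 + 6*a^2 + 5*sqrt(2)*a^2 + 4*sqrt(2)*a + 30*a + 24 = (a + 4)*(a + 3*sqrt(2))*(sqrt(2)*a + sqrt(2))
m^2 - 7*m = m*(m - 7)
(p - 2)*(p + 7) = p^2 + 5*p - 14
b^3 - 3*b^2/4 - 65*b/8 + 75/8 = (b - 5/2)*(b - 5/4)*(b + 3)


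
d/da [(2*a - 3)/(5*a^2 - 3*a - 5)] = (-10*a^2 + 30*a - 19)/(25*a^4 - 30*a^3 - 41*a^2 + 30*a + 25)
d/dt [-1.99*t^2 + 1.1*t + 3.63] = 1.1 - 3.98*t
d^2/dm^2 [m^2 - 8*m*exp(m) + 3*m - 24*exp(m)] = -8*m*exp(m) - 40*exp(m) + 2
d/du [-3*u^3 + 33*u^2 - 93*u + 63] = -9*u^2 + 66*u - 93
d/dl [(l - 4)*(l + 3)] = 2*l - 1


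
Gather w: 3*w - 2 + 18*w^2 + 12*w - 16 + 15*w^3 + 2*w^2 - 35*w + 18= 15*w^3 + 20*w^2 - 20*w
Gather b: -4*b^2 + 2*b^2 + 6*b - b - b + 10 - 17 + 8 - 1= -2*b^2 + 4*b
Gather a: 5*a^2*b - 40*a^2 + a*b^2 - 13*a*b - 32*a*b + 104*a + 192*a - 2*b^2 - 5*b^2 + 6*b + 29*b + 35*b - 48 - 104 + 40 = a^2*(5*b - 40) + a*(b^2 - 45*b + 296) - 7*b^2 + 70*b - 112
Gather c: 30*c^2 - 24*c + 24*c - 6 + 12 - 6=30*c^2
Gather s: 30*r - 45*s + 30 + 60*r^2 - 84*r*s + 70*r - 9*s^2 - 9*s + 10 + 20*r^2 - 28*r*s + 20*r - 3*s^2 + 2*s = 80*r^2 + 120*r - 12*s^2 + s*(-112*r - 52) + 40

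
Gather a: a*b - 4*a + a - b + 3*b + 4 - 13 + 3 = a*(b - 3) + 2*b - 6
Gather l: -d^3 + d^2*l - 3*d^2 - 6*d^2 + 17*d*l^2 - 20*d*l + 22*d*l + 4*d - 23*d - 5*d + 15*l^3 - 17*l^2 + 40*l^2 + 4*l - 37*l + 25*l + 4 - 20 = -d^3 - 9*d^2 - 24*d + 15*l^3 + l^2*(17*d + 23) + l*(d^2 + 2*d - 8) - 16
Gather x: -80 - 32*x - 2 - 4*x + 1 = -36*x - 81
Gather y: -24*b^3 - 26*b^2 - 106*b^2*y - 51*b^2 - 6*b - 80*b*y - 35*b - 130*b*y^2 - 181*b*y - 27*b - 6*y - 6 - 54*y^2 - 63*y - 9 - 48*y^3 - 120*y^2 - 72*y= -24*b^3 - 77*b^2 - 68*b - 48*y^3 + y^2*(-130*b - 174) + y*(-106*b^2 - 261*b - 141) - 15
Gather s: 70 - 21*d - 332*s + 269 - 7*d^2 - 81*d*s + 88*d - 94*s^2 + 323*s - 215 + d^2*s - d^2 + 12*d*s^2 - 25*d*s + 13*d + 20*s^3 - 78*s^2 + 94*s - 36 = -8*d^2 + 80*d + 20*s^3 + s^2*(12*d - 172) + s*(d^2 - 106*d + 85) + 88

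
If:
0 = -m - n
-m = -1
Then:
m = 1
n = -1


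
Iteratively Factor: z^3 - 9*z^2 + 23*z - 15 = (z - 5)*(z^2 - 4*z + 3) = (z - 5)*(z - 1)*(z - 3)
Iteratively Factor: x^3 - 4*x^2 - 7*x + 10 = (x - 1)*(x^2 - 3*x - 10) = (x - 1)*(x + 2)*(x - 5)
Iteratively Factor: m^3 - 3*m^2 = (m)*(m^2 - 3*m) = m*(m - 3)*(m)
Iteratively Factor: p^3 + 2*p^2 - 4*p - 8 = (p + 2)*(p^2 - 4) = (p - 2)*(p + 2)*(p + 2)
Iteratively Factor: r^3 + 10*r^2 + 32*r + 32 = (r + 4)*(r^2 + 6*r + 8) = (r + 4)^2*(r + 2)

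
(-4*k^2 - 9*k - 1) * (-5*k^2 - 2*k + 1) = 20*k^4 + 53*k^3 + 19*k^2 - 7*k - 1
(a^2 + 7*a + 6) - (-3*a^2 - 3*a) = 4*a^2 + 10*a + 6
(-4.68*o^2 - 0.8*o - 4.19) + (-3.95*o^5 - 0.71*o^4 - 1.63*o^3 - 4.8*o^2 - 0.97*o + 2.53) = -3.95*o^5 - 0.71*o^4 - 1.63*o^3 - 9.48*o^2 - 1.77*o - 1.66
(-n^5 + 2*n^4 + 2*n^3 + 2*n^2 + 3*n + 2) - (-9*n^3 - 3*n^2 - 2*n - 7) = -n^5 + 2*n^4 + 11*n^3 + 5*n^2 + 5*n + 9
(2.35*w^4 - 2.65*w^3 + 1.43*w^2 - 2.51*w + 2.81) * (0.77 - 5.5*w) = -12.925*w^5 + 16.3845*w^4 - 9.9055*w^3 + 14.9061*w^2 - 17.3877*w + 2.1637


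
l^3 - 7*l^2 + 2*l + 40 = (l - 5)*(l - 4)*(l + 2)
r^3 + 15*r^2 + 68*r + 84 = (r + 2)*(r + 6)*(r + 7)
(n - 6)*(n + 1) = n^2 - 5*n - 6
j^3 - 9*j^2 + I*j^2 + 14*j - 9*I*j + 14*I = (j - 7)*(j - 2)*(j + I)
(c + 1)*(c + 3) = c^2 + 4*c + 3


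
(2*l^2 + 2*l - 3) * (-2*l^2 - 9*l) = -4*l^4 - 22*l^3 - 12*l^2 + 27*l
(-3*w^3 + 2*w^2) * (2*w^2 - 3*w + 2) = -6*w^5 + 13*w^4 - 12*w^3 + 4*w^2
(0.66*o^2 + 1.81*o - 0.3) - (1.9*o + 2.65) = 0.66*o^2 - 0.0899999999999999*o - 2.95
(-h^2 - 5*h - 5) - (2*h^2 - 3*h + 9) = -3*h^2 - 2*h - 14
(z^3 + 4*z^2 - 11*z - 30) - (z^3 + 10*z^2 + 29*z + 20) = -6*z^2 - 40*z - 50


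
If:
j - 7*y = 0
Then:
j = 7*y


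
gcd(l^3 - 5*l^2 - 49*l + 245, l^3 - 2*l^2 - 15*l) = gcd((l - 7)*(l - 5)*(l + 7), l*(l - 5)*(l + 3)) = l - 5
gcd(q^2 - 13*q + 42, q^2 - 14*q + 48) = q - 6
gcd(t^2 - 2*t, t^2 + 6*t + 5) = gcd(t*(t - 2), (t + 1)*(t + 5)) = 1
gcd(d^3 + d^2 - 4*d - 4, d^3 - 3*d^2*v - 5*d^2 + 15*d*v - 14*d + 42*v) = d + 2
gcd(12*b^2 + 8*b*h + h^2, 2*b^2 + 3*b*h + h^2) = 2*b + h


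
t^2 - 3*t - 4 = (t - 4)*(t + 1)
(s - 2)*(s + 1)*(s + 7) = s^3 + 6*s^2 - 9*s - 14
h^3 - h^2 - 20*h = h*(h - 5)*(h + 4)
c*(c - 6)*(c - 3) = c^3 - 9*c^2 + 18*c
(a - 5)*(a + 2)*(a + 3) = a^3 - 19*a - 30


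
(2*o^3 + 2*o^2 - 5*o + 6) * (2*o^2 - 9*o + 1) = 4*o^5 - 14*o^4 - 26*o^3 + 59*o^2 - 59*o + 6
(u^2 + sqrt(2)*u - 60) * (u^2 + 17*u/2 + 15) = u^4 + sqrt(2)*u^3 + 17*u^3/2 - 45*u^2 + 17*sqrt(2)*u^2/2 - 510*u + 15*sqrt(2)*u - 900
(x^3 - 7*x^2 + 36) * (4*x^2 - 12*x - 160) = 4*x^5 - 40*x^4 - 76*x^3 + 1264*x^2 - 432*x - 5760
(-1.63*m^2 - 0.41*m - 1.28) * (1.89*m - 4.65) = -3.0807*m^3 + 6.8046*m^2 - 0.5127*m + 5.952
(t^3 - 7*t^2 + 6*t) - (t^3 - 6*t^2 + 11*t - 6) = -t^2 - 5*t + 6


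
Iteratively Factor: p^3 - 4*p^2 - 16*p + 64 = (p - 4)*(p^2 - 16) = (p - 4)^2*(p + 4)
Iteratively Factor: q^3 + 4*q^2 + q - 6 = (q + 2)*(q^2 + 2*q - 3) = (q - 1)*(q + 2)*(q + 3)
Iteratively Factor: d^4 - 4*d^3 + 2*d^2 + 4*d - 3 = (d - 1)*(d^3 - 3*d^2 - d + 3) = (d - 1)*(d + 1)*(d^2 - 4*d + 3) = (d - 1)^2*(d + 1)*(d - 3)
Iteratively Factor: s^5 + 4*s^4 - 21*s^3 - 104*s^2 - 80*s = (s + 1)*(s^4 + 3*s^3 - 24*s^2 - 80*s) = s*(s + 1)*(s^3 + 3*s^2 - 24*s - 80) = s*(s - 5)*(s + 1)*(s^2 + 8*s + 16) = s*(s - 5)*(s + 1)*(s + 4)*(s + 4)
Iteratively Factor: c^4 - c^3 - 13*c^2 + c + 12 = (c - 4)*(c^3 + 3*c^2 - c - 3) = (c - 4)*(c - 1)*(c^2 + 4*c + 3) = (c - 4)*(c - 1)*(c + 3)*(c + 1)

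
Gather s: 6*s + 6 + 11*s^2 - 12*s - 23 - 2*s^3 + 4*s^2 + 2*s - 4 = -2*s^3 + 15*s^2 - 4*s - 21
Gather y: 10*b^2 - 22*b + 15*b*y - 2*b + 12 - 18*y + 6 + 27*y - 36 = 10*b^2 - 24*b + y*(15*b + 9) - 18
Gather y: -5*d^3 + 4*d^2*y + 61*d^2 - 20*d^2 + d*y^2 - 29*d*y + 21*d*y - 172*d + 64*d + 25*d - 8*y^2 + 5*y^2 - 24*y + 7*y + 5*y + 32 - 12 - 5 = -5*d^3 + 41*d^2 - 83*d + y^2*(d - 3) + y*(4*d^2 - 8*d - 12) + 15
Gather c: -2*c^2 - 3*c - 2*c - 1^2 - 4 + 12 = -2*c^2 - 5*c + 7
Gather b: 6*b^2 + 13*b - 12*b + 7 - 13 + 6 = 6*b^2 + b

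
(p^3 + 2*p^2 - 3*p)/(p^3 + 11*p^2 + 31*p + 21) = p*(p - 1)/(p^2 + 8*p + 7)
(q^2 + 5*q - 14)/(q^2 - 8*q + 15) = (q^2 + 5*q - 14)/(q^2 - 8*q + 15)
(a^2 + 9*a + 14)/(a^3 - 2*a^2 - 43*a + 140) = (a + 2)/(a^2 - 9*a + 20)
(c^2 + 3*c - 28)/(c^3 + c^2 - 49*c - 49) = (c - 4)/(c^2 - 6*c - 7)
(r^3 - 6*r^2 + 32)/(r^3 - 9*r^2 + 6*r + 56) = (r - 4)/(r - 7)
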